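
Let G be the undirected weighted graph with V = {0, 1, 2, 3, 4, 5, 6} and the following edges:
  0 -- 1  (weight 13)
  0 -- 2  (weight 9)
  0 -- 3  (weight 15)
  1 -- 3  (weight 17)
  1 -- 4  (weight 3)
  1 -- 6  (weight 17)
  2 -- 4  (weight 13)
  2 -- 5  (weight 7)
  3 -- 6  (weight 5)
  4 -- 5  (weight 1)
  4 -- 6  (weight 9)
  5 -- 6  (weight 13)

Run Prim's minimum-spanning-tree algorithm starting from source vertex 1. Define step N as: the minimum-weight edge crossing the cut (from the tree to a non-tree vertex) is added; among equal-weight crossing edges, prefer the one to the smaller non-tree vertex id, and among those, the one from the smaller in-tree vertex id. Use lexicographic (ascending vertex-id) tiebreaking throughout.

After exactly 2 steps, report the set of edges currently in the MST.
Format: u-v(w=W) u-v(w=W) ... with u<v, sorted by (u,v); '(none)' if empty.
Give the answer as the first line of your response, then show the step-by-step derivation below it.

1-4(w=3) 4-5(w=1)

step 1: add edge 1-4 (w=3); MST = {1-4(w=3)}
step 2: add edge 4-5 (w=1); MST = {1-4(w=3) 4-5(w=1)}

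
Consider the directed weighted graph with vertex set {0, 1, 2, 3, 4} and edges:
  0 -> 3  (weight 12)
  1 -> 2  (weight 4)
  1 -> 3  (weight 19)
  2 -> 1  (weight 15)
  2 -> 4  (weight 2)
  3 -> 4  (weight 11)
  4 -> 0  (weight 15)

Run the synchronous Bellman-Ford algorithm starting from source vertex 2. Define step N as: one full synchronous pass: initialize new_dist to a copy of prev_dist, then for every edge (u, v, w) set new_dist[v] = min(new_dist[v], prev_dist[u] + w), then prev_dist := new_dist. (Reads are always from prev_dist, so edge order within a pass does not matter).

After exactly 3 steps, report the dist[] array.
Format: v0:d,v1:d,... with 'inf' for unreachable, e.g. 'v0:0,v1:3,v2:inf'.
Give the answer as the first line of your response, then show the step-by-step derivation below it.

v0:17,v1:15,v2:0,v3:29,v4:2

step 1: dist = v0:inf,v1:15,v2:0,v3:inf,v4:2
step 2: dist = v0:17,v1:15,v2:0,v3:34,v4:2
step 3: dist = v0:17,v1:15,v2:0,v3:29,v4:2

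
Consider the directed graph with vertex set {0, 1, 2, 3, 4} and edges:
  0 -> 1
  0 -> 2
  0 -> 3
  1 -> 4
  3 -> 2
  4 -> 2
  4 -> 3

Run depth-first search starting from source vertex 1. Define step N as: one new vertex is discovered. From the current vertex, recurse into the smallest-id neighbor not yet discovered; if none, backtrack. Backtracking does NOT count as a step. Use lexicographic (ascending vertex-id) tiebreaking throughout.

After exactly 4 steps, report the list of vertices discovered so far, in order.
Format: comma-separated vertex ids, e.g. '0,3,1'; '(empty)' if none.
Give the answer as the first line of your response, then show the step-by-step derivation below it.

1,4,2,3

step 1: discover 1; path=1; order=1
step 2: discover 4; path=1>4; order=1,4
step 3: discover 2; path=1>4>2; order=1,4,2
step 4: discover 3; path=1>4>3; order=1,4,2,3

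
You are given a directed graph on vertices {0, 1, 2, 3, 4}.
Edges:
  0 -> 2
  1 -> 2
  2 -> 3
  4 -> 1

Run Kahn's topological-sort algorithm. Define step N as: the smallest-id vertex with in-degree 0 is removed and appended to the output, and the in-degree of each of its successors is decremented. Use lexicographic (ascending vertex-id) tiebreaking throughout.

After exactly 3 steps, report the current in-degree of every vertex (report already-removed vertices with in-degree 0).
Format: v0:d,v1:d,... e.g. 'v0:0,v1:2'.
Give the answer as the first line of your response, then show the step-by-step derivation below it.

v0:0,v1:0,v2:0,v3:1,v4:0

step 1: output 0; order=[0]; indeg=(0,1,1,1,0)
step 2: output 4; order=[0,4]; indeg=(0,0,1,1,0)
step 3: output 1; order=[0,4,1]; indeg=(0,0,0,1,0)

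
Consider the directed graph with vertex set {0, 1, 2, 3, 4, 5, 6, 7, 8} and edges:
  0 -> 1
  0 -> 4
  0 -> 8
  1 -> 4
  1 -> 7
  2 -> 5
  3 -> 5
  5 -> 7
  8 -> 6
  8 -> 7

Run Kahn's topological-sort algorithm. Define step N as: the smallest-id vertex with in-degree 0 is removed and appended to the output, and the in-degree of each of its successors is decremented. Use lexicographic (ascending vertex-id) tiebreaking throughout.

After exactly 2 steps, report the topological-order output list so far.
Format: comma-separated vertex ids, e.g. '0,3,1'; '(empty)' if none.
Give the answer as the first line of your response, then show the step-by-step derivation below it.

0,1

step 1: output 0; order=[0]; indeg=(0,0,0,0,1,2,1,3,0)
step 2: output 1; order=[0,1]; indeg=(0,0,0,0,0,2,1,2,0)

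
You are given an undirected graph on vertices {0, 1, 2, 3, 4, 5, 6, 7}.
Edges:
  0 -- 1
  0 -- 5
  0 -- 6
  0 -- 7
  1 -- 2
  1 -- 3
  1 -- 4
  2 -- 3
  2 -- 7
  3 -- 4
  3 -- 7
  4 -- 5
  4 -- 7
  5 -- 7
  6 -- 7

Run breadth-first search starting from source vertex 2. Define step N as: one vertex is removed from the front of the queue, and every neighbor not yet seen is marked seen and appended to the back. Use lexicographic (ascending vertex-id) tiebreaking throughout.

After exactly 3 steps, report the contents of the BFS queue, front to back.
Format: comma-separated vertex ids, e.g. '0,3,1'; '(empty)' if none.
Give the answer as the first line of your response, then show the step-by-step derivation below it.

7,0,4

step 1: dequeue 2; queue=[1,3,7]; order=2
step 2: dequeue 1; queue=[3,7,0,4]; order=2,1
step 3: dequeue 3; queue=[7,0,4]; order=2,1,3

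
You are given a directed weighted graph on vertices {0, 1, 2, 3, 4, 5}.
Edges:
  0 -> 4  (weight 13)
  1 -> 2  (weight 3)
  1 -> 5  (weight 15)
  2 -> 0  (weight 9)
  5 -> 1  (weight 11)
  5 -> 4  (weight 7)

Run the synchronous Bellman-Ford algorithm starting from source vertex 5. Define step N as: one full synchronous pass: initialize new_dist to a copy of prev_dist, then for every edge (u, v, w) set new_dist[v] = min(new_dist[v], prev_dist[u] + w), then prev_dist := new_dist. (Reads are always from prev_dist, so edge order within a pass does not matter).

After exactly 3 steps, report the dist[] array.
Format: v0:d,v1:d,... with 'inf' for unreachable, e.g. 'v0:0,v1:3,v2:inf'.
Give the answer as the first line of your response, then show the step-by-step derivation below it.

v0:23,v1:11,v2:14,v3:inf,v4:7,v5:0

step 1: dist = v0:inf,v1:11,v2:inf,v3:inf,v4:7,v5:0
step 2: dist = v0:inf,v1:11,v2:14,v3:inf,v4:7,v5:0
step 3: dist = v0:23,v1:11,v2:14,v3:inf,v4:7,v5:0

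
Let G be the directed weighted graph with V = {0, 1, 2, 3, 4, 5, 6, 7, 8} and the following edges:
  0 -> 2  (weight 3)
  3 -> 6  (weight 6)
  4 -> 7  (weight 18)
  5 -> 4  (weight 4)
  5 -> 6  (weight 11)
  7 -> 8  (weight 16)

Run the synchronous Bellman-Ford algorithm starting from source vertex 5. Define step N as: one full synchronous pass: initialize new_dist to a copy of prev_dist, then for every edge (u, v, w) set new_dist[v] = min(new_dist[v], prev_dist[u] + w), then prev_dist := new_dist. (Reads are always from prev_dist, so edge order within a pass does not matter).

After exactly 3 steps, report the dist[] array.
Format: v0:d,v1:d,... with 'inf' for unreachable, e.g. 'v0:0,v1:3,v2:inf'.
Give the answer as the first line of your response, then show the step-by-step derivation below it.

v0:inf,v1:inf,v2:inf,v3:inf,v4:4,v5:0,v6:11,v7:22,v8:38

step 1: dist = v0:inf,v1:inf,v2:inf,v3:inf,v4:4,v5:0,v6:11,v7:inf,v8:inf
step 2: dist = v0:inf,v1:inf,v2:inf,v3:inf,v4:4,v5:0,v6:11,v7:22,v8:inf
step 3: dist = v0:inf,v1:inf,v2:inf,v3:inf,v4:4,v5:0,v6:11,v7:22,v8:38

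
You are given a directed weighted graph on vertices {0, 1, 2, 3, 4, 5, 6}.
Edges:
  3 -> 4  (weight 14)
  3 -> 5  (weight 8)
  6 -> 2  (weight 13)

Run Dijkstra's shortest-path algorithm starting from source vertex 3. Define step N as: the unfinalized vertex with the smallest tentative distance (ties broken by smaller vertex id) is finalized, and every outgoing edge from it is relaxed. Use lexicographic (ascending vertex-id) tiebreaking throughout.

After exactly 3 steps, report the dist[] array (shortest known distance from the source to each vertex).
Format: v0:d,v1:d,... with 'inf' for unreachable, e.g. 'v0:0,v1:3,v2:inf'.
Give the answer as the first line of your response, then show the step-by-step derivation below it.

v0:inf,v1:inf,v2:inf,v3:0,v4:14,v5:8,v6:inf

step 1: dist = v0:inf,v1:inf,v2:inf,v3:0,v4:14,v5:8,v6:inf
step 2: dist = v0:inf,v1:inf,v2:inf,v3:0,v4:14,v5:8,v6:inf
step 3: dist = v0:inf,v1:inf,v2:inf,v3:0,v4:14,v5:8,v6:inf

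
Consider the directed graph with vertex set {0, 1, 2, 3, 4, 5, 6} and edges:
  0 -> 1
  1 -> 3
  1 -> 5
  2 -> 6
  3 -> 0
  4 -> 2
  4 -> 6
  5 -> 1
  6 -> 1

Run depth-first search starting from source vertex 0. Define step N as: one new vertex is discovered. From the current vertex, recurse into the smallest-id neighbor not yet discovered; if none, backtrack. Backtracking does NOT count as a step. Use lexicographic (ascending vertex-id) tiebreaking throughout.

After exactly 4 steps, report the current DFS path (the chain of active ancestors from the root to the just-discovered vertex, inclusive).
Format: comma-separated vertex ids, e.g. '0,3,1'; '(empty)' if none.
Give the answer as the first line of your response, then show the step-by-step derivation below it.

0,1,5

step 1: discover 0; path=0; order=0
step 2: discover 1; path=0>1; order=0,1
step 3: discover 3; path=0>1>3; order=0,1,3
step 4: discover 5; path=0>1>5; order=0,1,3,5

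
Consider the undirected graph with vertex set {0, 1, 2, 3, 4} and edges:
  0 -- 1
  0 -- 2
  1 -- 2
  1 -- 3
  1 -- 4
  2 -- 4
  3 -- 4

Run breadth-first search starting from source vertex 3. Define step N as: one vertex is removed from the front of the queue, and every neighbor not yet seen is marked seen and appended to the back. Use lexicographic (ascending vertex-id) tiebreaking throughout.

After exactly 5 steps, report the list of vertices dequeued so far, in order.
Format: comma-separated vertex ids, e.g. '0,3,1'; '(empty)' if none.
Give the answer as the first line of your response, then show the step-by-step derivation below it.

3,1,4,0,2

step 1: dequeue 3; queue=[1,4]; order=3
step 2: dequeue 1; queue=[4,0,2]; order=3,1
step 3: dequeue 4; queue=[0,2]; order=3,1,4
step 4: dequeue 0; queue=[2]; order=3,1,4,0
step 5: dequeue 2; queue=[(empty)]; order=3,1,4,0,2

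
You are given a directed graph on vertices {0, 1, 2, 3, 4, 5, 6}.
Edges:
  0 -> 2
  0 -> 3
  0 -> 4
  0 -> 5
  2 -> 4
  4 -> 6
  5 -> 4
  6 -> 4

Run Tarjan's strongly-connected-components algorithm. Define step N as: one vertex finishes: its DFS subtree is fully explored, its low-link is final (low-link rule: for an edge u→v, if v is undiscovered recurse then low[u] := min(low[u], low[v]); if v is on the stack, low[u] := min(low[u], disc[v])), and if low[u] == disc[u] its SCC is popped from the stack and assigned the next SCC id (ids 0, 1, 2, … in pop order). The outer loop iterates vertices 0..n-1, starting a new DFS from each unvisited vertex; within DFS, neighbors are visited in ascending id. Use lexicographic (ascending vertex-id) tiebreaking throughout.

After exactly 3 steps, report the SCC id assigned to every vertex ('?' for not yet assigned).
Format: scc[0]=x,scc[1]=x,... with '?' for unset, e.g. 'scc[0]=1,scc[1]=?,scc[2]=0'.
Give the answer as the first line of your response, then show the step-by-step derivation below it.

scc[0]=?,scc[1]=?,scc[2]=1,scc[3]=?,scc[4]=0,scc[5]=?,scc[6]=0

step 1: low=(low[0]=0,low[1]=?,low[2]=1,low[3]=?,low[4]=2,low[5]=?,low[6]=2); scc=(scc[0]=?,scc[1]=?,scc[2]=?,scc[3]=?,scc[4]=?,scc[5]=?,scc[6]=?)
step 2: low=(low[0]=0,low[1]=?,low[2]=1,low[3]=?,low[4]=2,low[5]=?,low[6]=2); scc=(scc[0]=?,scc[1]=?,scc[2]=?,scc[3]=?,scc[4]=0,scc[5]=?,scc[6]=0)
step 3: low=(low[0]=0,low[1]=?,low[2]=1,low[3]=?,low[4]=2,low[5]=?,low[6]=2); scc=(scc[0]=?,scc[1]=?,scc[2]=1,scc[3]=?,scc[4]=0,scc[5]=?,scc[6]=0)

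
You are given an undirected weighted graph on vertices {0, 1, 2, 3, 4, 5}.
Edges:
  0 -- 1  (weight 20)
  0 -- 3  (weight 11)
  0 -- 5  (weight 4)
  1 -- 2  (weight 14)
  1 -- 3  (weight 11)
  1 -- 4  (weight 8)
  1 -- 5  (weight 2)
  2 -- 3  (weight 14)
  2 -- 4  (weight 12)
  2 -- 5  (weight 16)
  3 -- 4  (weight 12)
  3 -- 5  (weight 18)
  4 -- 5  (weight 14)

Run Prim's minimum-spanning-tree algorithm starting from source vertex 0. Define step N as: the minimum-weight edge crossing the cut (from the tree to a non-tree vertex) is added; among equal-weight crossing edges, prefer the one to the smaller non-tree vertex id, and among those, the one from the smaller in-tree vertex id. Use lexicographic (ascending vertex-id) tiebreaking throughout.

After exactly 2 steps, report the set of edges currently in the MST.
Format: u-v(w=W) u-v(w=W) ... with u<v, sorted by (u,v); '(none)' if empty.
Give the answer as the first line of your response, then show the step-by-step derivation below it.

0-5(w=4) 1-5(w=2)

step 1: add edge 0-5 (w=4); MST = {0-5(w=4)}
step 2: add edge 1-5 (w=2); MST = {0-5(w=4) 1-5(w=2)}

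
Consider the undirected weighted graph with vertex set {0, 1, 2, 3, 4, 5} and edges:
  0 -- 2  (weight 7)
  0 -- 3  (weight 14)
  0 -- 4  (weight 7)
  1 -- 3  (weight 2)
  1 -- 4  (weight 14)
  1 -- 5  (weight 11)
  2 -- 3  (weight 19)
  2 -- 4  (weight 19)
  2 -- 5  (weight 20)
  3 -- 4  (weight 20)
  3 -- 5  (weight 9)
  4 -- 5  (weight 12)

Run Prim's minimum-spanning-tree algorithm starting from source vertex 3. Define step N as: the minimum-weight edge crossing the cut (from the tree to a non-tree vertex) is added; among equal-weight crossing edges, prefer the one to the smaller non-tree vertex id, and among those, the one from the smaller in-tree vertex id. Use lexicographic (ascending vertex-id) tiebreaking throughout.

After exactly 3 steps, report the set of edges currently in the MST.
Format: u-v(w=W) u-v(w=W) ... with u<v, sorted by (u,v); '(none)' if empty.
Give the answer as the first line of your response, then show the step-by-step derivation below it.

1-3(w=2) 3-5(w=9) 4-5(w=12)

step 1: add edge 1-3 (w=2); MST = {1-3(w=2)}
step 2: add edge 3-5 (w=9); MST = {1-3(w=2) 3-5(w=9)}
step 3: add edge 4-5 (w=12); MST = {1-3(w=2) 3-5(w=9) 4-5(w=12)}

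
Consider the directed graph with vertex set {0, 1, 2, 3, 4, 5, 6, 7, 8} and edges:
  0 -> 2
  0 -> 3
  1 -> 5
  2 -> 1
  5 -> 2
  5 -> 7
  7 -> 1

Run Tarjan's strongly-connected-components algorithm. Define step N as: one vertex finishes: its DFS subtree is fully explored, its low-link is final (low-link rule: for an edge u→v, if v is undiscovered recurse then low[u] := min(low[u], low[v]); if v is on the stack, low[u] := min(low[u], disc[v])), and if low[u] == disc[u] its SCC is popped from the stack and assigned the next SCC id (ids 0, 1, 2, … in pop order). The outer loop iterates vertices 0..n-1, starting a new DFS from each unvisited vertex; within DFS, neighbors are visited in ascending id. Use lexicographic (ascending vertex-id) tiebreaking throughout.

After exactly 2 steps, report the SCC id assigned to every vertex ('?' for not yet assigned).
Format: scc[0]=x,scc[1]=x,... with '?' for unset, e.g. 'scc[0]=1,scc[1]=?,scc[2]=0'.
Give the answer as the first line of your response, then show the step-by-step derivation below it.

scc[0]=?,scc[1]=?,scc[2]=?,scc[3]=?,scc[4]=?,scc[5]=?,scc[6]=?,scc[7]=?,scc[8]=?

step 1: low=(low[0]=0,low[1]=2,low[2]=1,low[3]=?,low[4]=?,low[5]=1,low[6]=?,low[7]=2,low[8]=?); scc=(scc[0]=?,scc[1]=?,scc[2]=?,scc[3]=?,scc[4]=?,scc[5]=?,scc[6]=?,scc[7]=?,scc[8]=?)
step 2: low=(low[0]=0,low[1]=2,low[2]=1,low[3]=?,low[4]=?,low[5]=1,low[6]=?,low[7]=2,low[8]=?); scc=(scc[0]=?,scc[1]=?,scc[2]=?,scc[3]=?,scc[4]=?,scc[5]=?,scc[6]=?,scc[7]=?,scc[8]=?)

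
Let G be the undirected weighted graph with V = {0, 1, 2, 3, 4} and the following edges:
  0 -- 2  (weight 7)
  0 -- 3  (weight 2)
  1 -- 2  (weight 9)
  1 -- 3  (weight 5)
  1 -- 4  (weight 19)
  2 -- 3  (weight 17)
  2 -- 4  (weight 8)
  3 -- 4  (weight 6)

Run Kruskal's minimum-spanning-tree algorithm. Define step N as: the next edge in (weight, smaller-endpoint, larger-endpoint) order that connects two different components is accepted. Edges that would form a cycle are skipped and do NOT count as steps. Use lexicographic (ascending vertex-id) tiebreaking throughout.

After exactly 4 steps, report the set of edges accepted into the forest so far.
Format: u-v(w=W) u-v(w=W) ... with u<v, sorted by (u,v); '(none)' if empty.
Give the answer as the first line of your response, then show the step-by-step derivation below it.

0-2(w=7) 0-3(w=2) 1-3(w=5) 3-4(w=6)

step 1: add edge 0-3 (w=2); MST = {0-3(w=2)}
step 2: add edge 1-3 (w=5); MST = {0-3(w=2) 1-3(w=5)}
step 3: add edge 3-4 (w=6); MST = {0-3(w=2) 1-3(w=5) 3-4(w=6)}
step 4: add edge 0-2 (w=7); MST = {0-2(w=7) 0-3(w=2) 1-3(w=5) 3-4(w=6)}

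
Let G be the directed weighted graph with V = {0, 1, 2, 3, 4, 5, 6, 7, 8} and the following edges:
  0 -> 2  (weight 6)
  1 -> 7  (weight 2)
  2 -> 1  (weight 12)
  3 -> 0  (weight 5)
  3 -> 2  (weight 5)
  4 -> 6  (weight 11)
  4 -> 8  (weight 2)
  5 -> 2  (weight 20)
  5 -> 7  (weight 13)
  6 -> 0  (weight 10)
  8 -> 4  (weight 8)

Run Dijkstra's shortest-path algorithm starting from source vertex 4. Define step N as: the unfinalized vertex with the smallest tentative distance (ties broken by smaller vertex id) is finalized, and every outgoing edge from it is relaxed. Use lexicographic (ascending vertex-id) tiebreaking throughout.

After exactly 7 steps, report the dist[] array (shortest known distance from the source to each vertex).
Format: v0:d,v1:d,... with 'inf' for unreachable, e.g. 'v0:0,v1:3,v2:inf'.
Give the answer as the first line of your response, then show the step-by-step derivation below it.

v0:21,v1:39,v2:27,v3:inf,v4:0,v5:inf,v6:11,v7:41,v8:2

step 1: dist = v0:inf,v1:inf,v2:inf,v3:inf,v4:0,v5:inf,v6:11,v7:inf,v8:2
step 2: dist = v0:inf,v1:inf,v2:inf,v3:inf,v4:0,v5:inf,v6:11,v7:inf,v8:2
step 3: dist = v0:21,v1:inf,v2:inf,v3:inf,v4:0,v5:inf,v6:11,v7:inf,v8:2
step 4: dist = v0:21,v1:inf,v2:27,v3:inf,v4:0,v5:inf,v6:11,v7:inf,v8:2
step 5: dist = v0:21,v1:39,v2:27,v3:inf,v4:0,v5:inf,v6:11,v7:inf,v8:2
step 6: dist = v0:21,v1:39,v2:27,v3:inf,v4:0,v5:inf,v6:11,v7:41,v8:2
step 7: dist = v0:21,v1:39,v2:27,v3:inf,v4:0,v5:inf,v6:11,v7:41,v8:2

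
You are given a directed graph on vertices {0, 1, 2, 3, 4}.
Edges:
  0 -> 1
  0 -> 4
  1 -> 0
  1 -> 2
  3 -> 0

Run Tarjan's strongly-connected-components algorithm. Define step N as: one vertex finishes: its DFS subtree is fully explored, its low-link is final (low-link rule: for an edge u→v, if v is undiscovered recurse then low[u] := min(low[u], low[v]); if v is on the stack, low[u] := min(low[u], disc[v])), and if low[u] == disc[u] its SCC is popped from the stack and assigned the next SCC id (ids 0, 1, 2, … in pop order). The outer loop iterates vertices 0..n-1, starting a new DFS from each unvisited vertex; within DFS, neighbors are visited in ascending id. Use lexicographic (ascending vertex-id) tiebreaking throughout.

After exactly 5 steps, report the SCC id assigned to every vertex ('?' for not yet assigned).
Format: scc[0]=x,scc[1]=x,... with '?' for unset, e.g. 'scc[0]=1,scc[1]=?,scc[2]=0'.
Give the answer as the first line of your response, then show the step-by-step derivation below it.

scc[0]=2,scc[1]=2,scc[2]=0,scc[3]=3,scc[4]=1

step 1: low=(low[0]=0,low[1]=0,low[2]=2,low[3]=?,low[4]=?); scc=(scc[0]=?,scc[1]=?,scc[2]=0,scc[3]=?,scc[4]=?)
step 2: low=(low[0]=0,low[1]=0,low[2]=2,low[3]=?,low[4]=?); scc=(scc[0]=?,scc[1]=?,scc[2]=0,scc[3]=?,scc[4]=?)
step 3: low=(low[0]=0,low[1]=0,low[2]=2,low[3]=?,low[4]=3); scc=(scc[0]=?,scc[1]=?,scc[2]=0,scc[3]=?,scc[4]=1)
step 4: low=(low[0]=0,low[1]=0,low[2]=2,low[3]=?,low[4]=3); scc=(scc[0]=2,scc[1]=2,scc[2]=0,scc[3]=?,scc[4]=1)
step 5: low=(low[0]=0,low[1]=0,low[2]=2,low[3]=4,low[4]=3); scc=(scc[0]=2,scc[1]=2,scc[2]=0,scc[3]=3,scc[4]=1)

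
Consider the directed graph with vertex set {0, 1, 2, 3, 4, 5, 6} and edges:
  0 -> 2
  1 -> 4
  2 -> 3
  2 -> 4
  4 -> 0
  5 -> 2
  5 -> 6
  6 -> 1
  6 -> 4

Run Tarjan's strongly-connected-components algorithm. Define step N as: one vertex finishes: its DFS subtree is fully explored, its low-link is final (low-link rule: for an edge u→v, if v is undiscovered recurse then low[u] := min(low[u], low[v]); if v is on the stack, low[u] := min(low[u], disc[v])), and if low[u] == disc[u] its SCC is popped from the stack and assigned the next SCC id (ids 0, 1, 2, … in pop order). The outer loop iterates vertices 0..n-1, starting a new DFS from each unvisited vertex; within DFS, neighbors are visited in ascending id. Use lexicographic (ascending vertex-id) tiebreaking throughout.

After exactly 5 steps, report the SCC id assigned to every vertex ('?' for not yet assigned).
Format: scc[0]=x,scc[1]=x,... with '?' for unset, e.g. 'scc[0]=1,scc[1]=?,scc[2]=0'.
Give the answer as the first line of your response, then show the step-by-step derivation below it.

scc[0]=1,scc[1]=2,scc[2]=1,scc[3]=0,scc[4]=1,scc[5]=?,scc[6]=?

step 1: low=(low[0]=0,low[1]=?,low[2]=1,low[3]=2,low[4]=?,low[5]=?,low[6]=?); scc=(scc[0]=?,scc[1]=?,scc[2]=?,scc[3]=0,scc[4]=?,scc[5]=?,scc[6]=?)
step 2: low=(low[0]=0,low[1]=?,low[2]=1,low[3]=2,low[4]=0,low[5]=?,low[6]=?); scc=(scc[0]=?,scc[1]=?,scc[2]=?,scc[3]=0,scc[4]=?,scc[5]=?,scc[6]=?)
step 3: low=(low[0]=0,low[1]=?,low[2]=0,low[3]=2,low[4]=0,low[5]=?,low[6]=?); scc=(scc[0]=?,scc[1]=?,scc[2]=?,scc[3]=0,scc[4]=?,scc[5]=?,scc[6]=?)
step 4: low=(low[0]=0,low[1]=?,low[2]=0,low[3]=2,low[4]=0,low[5]=?,low[6]=?); scc=(scc[0]=1,scc[1]=?,scc[2]=1,scc[3]=0,scc[4]=1,scc[5]=?,scc[6]=?)
step 5: low=(low[0]=0,low[1]=4,low[2]=0,low[3]=2,low[4]=0,low[5]=?,low[6]=?); scc=(scc[0]=1,scc[1]=2,scc[2]=1,scc[3]=0,scc[4]=1,scc[5]=?,scc[6]=?)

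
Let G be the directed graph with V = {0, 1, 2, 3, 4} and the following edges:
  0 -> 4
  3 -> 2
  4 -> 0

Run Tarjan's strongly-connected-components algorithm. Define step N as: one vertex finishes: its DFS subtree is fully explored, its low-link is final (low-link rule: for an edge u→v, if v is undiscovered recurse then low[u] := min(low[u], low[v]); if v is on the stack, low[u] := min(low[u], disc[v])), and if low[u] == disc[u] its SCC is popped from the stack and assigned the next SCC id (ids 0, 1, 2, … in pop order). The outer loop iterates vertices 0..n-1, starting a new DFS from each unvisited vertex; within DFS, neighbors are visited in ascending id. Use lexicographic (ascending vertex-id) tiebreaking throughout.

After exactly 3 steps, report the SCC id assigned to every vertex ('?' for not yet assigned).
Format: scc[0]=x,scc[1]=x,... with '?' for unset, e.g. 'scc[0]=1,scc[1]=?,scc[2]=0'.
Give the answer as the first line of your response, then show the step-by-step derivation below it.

scc[0]=0,scc[1]=1,scc[2]=?,scc[3]=?,scc[4]=0

step 1: low=(low[0]=0,low[1]=?,low[2]=?,low[3]=?,low[4]=0); scc=(scc[0]=?,scc[1]=?,scc[2]=?,scc[3]=?,scc[4]=?)
step 2: low=(low[0]=0,low[1]=?,low[2]=?,low[3]=?,low[4]=0); scc=(scc[0]=0,scc[1]=?,scc[2]=?,scc[3]=?,scc[4]=0)
step 3: low=(low[0]=0,low[1]=2,low[2]=?,low[3]=?,low[4]=0); scc=(scc[0]=0,scc[1]=1,scc[2]=?,scc[3]=?,scc[4]=0)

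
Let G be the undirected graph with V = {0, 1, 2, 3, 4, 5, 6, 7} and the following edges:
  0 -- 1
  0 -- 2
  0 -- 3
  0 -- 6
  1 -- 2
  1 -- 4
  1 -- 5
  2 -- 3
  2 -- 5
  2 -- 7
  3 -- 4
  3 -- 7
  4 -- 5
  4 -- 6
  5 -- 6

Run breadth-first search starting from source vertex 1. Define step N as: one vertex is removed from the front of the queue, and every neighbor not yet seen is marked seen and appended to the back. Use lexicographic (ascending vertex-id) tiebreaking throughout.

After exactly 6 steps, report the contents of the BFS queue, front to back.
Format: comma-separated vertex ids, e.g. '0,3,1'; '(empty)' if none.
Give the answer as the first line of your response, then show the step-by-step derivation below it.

6,7

step 1: dequeue 1; queue=[0,2,4,5]; order=1
step 2: dequeue 0; queue=[2,4,5,3,6]; order=1,0
step 3: dequeue 2; queue=[4,5,3,6,7]; order=1,0,2
step 4: dequeue 4; queue=[5,3,6,7]; order=1,0,2,4
step 5: dequeue 5; queue=[3,6,7]; order=1,0,2,4,5
step 6: dequeue 3; queue=[6,7]; order=1,0,2,4,5,3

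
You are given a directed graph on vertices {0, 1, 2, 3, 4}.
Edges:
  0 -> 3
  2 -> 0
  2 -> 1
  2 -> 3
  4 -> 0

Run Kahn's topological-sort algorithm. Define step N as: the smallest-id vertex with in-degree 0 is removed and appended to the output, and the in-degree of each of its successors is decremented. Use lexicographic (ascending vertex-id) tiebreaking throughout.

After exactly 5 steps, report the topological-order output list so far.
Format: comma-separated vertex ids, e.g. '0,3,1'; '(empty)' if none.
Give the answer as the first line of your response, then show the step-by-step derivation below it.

2,1,4,0,3

step 1: output 2; order=[2]; indeg=(1,0,0,1,0)
step 2: output 1; order=[2,1]; indeg=(1,0,0,1,0)
step 3: output 4; order=[2,1,4]; indeg=(0,0,0,1,0)
step 4: output 0; order=[2,1,4,0]; indeg=(0,0,0,0,0)
step 5: output 3; order=[2,1,4,0,3]; indeg=(0,0,0,0,0)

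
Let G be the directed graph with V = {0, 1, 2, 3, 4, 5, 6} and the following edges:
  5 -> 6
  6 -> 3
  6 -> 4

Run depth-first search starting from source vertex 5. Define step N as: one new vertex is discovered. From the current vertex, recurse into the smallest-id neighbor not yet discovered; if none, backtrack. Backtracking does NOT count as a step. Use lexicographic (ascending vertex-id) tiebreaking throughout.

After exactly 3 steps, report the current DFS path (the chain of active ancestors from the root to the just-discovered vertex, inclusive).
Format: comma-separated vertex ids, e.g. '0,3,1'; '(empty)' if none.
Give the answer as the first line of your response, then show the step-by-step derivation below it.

5,6,3

step 1: discover 5; path=5; order=5
step 2: discover 6; path=5>6; order=5,6
step 3: discover 3; path=5>6>3; order=5,6,3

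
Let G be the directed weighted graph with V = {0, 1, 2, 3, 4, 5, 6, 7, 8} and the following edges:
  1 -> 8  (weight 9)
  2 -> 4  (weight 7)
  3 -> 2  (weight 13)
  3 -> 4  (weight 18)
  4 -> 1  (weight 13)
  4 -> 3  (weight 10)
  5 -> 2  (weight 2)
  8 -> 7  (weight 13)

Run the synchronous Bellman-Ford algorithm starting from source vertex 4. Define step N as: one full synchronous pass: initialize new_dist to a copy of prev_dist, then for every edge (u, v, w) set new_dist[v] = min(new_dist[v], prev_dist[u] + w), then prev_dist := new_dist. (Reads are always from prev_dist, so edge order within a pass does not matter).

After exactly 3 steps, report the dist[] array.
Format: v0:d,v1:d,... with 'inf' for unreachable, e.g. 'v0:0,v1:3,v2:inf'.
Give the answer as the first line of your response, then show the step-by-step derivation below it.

v0:inf,v1:13,v2:23,v3:10,v4:0,v5:inf,v6:inf,v7:35,v8:22

step 1: dist = v0:inf,v1:13,v2:inf,v3:10,v4:0,v5:inf,v6:inf,v7:inf,v8:inf
step 2: dist = v0:inf,v1:13,v2:23,v3:10,v4:0,v5:inf,v6:inf,v7:inf,v8:22
step 3: dist = v0:inf,v1:13,v2:23,v3:10,v4:0,v5:inf,v6:inf,v7:35,v8:22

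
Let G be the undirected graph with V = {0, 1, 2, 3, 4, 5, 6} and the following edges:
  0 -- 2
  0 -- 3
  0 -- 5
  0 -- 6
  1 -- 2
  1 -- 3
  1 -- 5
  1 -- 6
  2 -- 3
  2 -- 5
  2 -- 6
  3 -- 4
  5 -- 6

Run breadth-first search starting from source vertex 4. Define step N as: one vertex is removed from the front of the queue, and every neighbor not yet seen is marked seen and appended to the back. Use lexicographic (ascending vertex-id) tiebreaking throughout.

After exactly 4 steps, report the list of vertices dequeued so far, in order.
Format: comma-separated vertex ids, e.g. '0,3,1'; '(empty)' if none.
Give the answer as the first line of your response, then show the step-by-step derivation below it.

4,3,0,1

step 1: dequeue 4; queue=[3]; order=4
step 2: dequeue 3; queue=[0,1,2]; order=4,3
step 3: dequeue 0; queue=[1,2,5,6]; order=4,3,0
step 4: dequeue 1; queue=[2,5,6]; order=4,3,0,1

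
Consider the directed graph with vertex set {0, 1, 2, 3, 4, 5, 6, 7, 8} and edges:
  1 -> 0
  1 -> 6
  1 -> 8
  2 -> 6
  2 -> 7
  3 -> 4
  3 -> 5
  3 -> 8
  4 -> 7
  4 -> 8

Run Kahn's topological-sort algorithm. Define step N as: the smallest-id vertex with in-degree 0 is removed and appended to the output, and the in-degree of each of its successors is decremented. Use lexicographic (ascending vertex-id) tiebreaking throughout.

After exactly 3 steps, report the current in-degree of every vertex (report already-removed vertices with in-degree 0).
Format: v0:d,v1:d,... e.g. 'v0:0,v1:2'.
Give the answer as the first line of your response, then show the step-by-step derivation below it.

v0:0,v1:0,v2:0,v3:0,v4:1,v5:1,v6:0,v7:1,v8:2

step 1: output 1; order=[1]; indeg=(0,0,0,0,1,1,1,2,2)
step 2: output 0; order=[1,0]; indeg=(0,0,0,0,1,1,1,2,2)
step 3: output 2; order=[1,0,2]; indeg=(0,0,0,0,1,1,0,1,2)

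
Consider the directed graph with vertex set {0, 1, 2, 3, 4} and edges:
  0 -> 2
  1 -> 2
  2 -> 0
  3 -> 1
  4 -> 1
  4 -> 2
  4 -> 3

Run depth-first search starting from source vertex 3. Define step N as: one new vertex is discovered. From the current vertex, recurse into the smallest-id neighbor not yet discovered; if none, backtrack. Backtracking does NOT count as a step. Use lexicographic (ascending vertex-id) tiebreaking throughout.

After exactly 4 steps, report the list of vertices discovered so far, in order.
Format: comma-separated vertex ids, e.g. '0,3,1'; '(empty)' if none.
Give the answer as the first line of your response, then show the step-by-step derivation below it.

3,1,2,0

step 1: discover 3; path=3; order=3
step 2: discover 1; path=3>1; order=3,1
step 3: discover 2; path=3>1>2; order=3,1,2
step 4: discover 0; path=3>1>2>0; order=3,1,2,0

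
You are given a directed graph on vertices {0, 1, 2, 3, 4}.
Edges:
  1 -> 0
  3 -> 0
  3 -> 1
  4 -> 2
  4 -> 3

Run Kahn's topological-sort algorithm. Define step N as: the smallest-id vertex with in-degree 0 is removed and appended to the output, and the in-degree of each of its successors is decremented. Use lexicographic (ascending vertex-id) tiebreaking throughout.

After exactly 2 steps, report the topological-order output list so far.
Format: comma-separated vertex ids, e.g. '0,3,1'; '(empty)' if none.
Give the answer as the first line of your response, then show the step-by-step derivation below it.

4,2

step 1: output 4; order=[4]; indeg=(2,1,0,0,0)
step 2: output 2; order=[4,2]; indeg=(2,1,0,0,0)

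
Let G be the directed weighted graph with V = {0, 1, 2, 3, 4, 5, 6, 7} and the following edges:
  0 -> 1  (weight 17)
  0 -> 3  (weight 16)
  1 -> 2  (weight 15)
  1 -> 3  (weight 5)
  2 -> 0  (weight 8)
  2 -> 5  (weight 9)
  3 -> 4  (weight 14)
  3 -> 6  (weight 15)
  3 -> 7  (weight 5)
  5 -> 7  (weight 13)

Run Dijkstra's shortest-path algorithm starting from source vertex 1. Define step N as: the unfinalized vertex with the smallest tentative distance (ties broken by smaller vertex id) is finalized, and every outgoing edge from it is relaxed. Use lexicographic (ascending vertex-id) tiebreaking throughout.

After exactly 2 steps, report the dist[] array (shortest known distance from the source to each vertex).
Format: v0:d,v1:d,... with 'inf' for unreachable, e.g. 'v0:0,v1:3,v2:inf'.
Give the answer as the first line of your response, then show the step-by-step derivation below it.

v0:inf,v1:0,v2:15,v3:5,v4:19,v5:inf,v6:20,v7:10

step 1: dist = v0:inf,v1:0,v2:15,v3:5,v4:inf,v5:inf,v6:inf,v7:inf
step 2: dist = v0:inf,v1:0,v2:15,v3:5,v4:19,v5:inf,v6:20,v7:10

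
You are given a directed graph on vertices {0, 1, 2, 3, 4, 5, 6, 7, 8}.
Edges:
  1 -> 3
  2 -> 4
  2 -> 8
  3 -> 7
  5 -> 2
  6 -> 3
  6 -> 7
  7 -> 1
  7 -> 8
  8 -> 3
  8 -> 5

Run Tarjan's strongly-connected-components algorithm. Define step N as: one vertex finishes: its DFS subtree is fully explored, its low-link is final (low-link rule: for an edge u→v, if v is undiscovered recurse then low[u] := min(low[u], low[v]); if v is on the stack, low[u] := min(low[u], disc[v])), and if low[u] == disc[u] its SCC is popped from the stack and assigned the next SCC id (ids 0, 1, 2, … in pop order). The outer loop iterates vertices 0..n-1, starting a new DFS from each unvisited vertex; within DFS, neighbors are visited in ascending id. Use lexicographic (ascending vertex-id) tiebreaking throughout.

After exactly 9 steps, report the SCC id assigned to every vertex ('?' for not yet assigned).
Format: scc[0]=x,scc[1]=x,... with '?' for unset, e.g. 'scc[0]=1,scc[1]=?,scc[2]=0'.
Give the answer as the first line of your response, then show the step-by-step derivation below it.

scc[0]=0,scc[1]=2,scc[2]=2,scc[3]=2,scc[4]=1,scc[5]=2,scc[6]=3,scc[7]=2,scc[8]=2

step 1: low=(low[0]=0,low[1]=?,low[2]=?,low[3]=?,low[4]=?,low[5]=?,low[6]=?,low[7]=?,low[8]=?); scc=(scc[0]=0,scc[1]=?,scc[2]=?,scc[3]=?,scc[4]=?,scc[5]=?,scc[6]=?,scc[7]=?,scc[8]=?)
step 2: low=(low[0]=0,low[1]=1,low[2]=6,low[3]=2,low[4]=7,low[5]=5,low[6]=?,low[7]=1,low[8]=2); scc=(scc[0]=0,scc[1]=?,scc[2]=?,scc[3]=?,scc[4]=1,scc[5]=?,scc[6]=?,scc[7]=?,scc[8]=?)
step 3: low=(low[0]=0,low[1]=1,low[2]=4,low[3]=2,low[4]=7,low[5]=5,low[6]=?,low[7]=1,low[8]=2); scc=(scc[0]=0,scc[1]=?,scc[2]=?,scc[3]=?,scc[4]=1,scc[5]=?,scc[6]=?,scc[7]=?,scc[8]=?)
step 4: low=(low[0]=0,low[1]=1,low[2]=4,low[3]=2,low[4]=7,low[5]=4,low[6]=?,low[7]=1,low[8]=2); scc=(scc[0]=0,scc[1]=?,scc[2]=?,scc[3]=?,scc[4]=1,scc[5]=?,scc[6]=?,scc[7]=?,scc[8]=?)
step 5: low=(low[0]=0,low[1]=1,low[2]=4,low[3]=2,low[4]=7,low[5]=4,low[6]=?,low[7]=1,low[8]=2); scc=(scc[0]=0,scc[1]=?,scc[2]=?,scc[3]=?,scc[4]=1,scc[5]=?,scc[6]=?,scc[7]=?,scc[8]=?)
step 6: low=(low[0]=0,low[1]=1,low[2]=4,low[3]=2,low[4]=7,low[5]=4,low[6]=?,low[7]=1,low[8]=2); scc=(scc[0]=0,scc[1]=?,scc[2]=?,scc[3]=?,scc[4]=1,scc[5]=?,scc[6]=?,scc[7]=?,scc[8]=?)
step 7: low=(low[0]=0,low[1]=1,low[2]=4,low[3]=1,low[4]=7,low[5]=4,low[6]=?,low[7]=1,low[8]=2); scc=(scc[0]=0,scc[1]=?,scc[2]=?,scc[3]=?,scc[4]=1,scc[5]=?,scc[6]=?,scc[7]=?,scc[8]=?)
step 8: low=(low[0]=0,low[1]=1,low[2]=4,low[3]=1,low[4]=7,low[5]=4,low[6]=?,low[7]=1,low[8]=2); scc=(scc[0]=0,scc[1]=2,scc[2]=2,scc[3]=2,scc[4]=1,scc[5]=2,scc[6]=?,scc[7]=2,scc[8]=2)
step 9: low=(low[0]=0,low[1]=1,low[2]=4,low[3]=1,low[4]=7,low[5]=4,low[6]=8,low[7]=1,low[8]=2); scc=(scc[0]=0,scc[1]=2,scc[2]=2,scc[3]=2,scc[4]=1,scc[5]=2,scc[6]=3,scc[7]=2,scc[8]=2)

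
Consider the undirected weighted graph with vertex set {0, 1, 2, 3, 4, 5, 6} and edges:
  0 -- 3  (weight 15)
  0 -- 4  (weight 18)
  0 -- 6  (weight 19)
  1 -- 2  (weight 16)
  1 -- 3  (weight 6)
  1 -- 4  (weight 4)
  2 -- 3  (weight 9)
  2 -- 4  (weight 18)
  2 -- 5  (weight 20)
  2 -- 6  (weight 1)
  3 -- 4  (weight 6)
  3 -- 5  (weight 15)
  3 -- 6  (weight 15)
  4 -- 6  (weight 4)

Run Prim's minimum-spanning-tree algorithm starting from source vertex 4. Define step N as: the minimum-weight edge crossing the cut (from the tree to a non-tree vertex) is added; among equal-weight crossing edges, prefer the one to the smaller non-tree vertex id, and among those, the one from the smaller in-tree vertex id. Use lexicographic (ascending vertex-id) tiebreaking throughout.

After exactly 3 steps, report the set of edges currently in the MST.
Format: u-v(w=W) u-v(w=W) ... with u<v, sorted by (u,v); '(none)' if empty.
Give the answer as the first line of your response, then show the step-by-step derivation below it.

1-4(w=4) 2-6(w=1) 4-6(w=4)

step 1: add edge 1-4 (w=4); MST = {1-4(w=4)}
step 2: add edge 4-6 (w=4); MST = {1-4(w=4) 4-6(w=4)}
step 3: add edge 2-6 (w=1); MST = {1-4(w=4) 2-6(w=1) 4-6(w=4)}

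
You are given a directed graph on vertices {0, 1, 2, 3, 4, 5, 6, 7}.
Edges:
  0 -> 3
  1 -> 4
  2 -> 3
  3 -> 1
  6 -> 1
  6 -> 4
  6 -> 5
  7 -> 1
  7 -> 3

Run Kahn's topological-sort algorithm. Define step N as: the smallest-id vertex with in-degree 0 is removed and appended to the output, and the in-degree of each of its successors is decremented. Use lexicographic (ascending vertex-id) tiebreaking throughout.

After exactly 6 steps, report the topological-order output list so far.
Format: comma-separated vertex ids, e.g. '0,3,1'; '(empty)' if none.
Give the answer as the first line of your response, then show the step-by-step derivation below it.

0,2,6,5,7,3

step 1: output 0; order=[0]; indeg=(0,3,0,2,2,1,0,0)
step 2: output 2; order=[0,2]; indeg=(0,3,0,1,2,1,0,0)
step 3: output 6; order=[0,2,6]; indeg=(0,2,0,1,1,0,0,0)
step 4: output 5; order=[0,2,6,5]; indeg=(0,2,0,1,1,0,0,0)
step 5: output 7; order=[0,2,6,5,7]; indeg=(0,1,0,0,1,0,0,0)
step 6: output 3; order=[0,2,6,5,7,3]; indeg=(0,0,0,0,1,0,0,0)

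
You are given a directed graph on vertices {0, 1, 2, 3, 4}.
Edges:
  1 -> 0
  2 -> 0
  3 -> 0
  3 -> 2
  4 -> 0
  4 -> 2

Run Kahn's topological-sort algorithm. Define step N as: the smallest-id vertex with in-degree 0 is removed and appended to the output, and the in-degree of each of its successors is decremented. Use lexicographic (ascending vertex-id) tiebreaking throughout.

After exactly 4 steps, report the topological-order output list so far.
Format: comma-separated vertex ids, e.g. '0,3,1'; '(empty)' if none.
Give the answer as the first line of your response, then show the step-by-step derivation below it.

1,3,4,2

step 1: output 1; order=[1]; indeg=(3,0,2,0,0)
step 2: output 3; order=[1,3]; indeg=(2,0,1,0,0)
step 3: output 4; order=[1,3,4]; indeg=(1,0,0,0,0)
step 4: output 2; order=[1,3,4,2]; indeg=(0,0,0,0,0)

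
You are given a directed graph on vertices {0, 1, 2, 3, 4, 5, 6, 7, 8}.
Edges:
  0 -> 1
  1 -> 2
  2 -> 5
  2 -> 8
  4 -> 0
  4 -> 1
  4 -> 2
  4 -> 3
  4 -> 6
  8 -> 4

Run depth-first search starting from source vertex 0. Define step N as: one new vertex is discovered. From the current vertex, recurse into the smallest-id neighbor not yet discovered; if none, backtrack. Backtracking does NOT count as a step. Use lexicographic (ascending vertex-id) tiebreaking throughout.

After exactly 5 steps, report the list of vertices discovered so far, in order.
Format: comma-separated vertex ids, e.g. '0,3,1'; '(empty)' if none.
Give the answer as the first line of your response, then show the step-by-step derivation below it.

0,1,2,5,8

step 1: discover 0; path=0; order=0
step 2: discover 1; path=0>1; order=0,1
step 3: discover 2; path=0>1>2; order=0,1,2
step 4: discover 5; path=0>1>2>5; order=0,1,2,5
step 5: discover 8; path=0>1>2>8; order=0,1,2,5,8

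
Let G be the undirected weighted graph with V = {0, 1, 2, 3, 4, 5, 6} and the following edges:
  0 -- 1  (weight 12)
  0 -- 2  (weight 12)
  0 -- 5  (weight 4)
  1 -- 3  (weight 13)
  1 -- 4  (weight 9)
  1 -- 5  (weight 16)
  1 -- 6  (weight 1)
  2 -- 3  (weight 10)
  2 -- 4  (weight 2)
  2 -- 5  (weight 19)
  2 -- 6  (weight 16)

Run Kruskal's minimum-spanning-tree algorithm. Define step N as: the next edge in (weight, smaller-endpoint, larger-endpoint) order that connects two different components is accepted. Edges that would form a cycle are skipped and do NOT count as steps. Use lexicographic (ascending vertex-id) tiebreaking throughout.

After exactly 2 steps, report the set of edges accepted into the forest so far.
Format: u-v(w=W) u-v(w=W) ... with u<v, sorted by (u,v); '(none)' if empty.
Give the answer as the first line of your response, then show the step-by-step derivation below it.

1-6(w=1) 2-4(w=2)

step 1: add edge 1-6 (w=1); MST = {1-6(w=1)}
step 2: add edge 2-4 (w=2); MST = {1-6(w=1) 2-4(w=2)}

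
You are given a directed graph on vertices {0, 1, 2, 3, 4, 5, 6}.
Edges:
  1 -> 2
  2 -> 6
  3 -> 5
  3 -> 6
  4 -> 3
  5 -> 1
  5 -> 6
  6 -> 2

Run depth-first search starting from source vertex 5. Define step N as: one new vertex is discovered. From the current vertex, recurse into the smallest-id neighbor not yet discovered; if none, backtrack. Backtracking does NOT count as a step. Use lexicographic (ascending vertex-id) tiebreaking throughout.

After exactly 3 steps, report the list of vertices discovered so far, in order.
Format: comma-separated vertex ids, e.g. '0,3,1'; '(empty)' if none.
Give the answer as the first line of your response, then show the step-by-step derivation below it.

5,1,2

step 1: discover 5; path=5; order=5
step 2: discover 1; path=5>1; order=5,1
step 3: discover 2; path=5>1>2; order=5,1,2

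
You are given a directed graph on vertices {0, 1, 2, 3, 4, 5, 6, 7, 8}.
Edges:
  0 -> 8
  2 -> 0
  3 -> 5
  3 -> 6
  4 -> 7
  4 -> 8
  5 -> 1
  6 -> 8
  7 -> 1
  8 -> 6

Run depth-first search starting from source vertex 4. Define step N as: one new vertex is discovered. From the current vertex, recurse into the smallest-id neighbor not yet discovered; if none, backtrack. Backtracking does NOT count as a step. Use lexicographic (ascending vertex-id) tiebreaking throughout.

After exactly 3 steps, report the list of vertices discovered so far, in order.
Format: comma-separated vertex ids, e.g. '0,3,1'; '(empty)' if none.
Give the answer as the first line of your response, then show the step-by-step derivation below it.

4,7,1

step 1: discover 4; path=4; order=4
step 2: discover 7; path=4>7; order=4,7
step 3: discover 1; path=4>7>1; order=4,7,1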